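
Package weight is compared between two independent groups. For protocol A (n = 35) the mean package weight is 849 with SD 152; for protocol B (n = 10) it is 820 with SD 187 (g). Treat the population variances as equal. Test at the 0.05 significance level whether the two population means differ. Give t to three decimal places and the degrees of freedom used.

Let group 1 = protocol A, group 2 = protocol B. H0: μ_1 = μ_2; H1: μ_1 ≠ μ_2 (two-sample pooled-variance t-test, two-sided).
s_p² = [(35−1)·152² + (10−1)·187²]/(35+10−2) = 25587.4
t = (849 − 820)/√[25587.4·(1/35 + 1/10)] = 0.506
df = n₁ + n₂ − 2 = 43
Two-sided p-value ≈ 0.616
Since p ≈ 0.616 > α = 0.05, fail to reject H0; the data do not provide sufficient evidence against H0.

t = 0.506, df = 43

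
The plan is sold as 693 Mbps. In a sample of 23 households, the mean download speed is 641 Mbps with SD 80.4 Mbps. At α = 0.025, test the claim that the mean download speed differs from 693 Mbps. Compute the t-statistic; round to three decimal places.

H0: μ = 693; H1: μ ≠ 693 (one-sample t-test, two-sided).
t = (x̄ − μ₀)/(s/√n) = (641 − 693)/(80.4/√23) = -3.102
df = n − 1 = 22
Two-sided p-value ≈ 0.0052
Since p ≈ 0.0052 < α = 0.025, reject H0; the evidence is statistically significant.

-3.102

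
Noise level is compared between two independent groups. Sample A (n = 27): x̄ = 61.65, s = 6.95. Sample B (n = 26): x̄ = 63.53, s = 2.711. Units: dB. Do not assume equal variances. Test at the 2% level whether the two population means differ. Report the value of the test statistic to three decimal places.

-1.306

Let group 1 = sample A, group 2 = sample B. H0: μ_1 = μ_2; H1: μ_1 ≠ μ_2 (Welch's two-sample t-test, two-sided).
t = (x̄_1 − x̄_2)/√(s_1²/n_1 + s_2²/n_2) = (61.65 − 63.53)/√(6.95²/27 + 2.711²/26) = -1.306
Welch–Satterthwaite df ≈ 33.98
Two-sided p-value ≈ 0.2003
Since p ≈ 0.2003 > α = 0.02, fail to reject H0; the evidence is not statistically significant.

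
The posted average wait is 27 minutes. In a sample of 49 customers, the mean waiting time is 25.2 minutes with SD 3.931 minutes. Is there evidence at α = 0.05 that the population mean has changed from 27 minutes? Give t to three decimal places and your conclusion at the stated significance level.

H0: μ = 27; H1: μ ≠ 27 (one-sample t-test, two-sided).
t = (x̄ − μ₀)/(s/√n) = (25.2 − 27)/(3.931/√49) = -3.205
df = n − 1 = 48
Two-sided p-value ≈ 0.0024
Since p ≈ 0.0024 < α = 0.05, reject H0; the data support H1.

t = -3.205; reject H0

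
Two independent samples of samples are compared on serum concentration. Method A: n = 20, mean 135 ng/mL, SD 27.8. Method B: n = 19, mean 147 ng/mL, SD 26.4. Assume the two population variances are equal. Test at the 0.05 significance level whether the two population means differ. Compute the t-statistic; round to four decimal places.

Let group 1 = method A, group 2 = method B. H0: μ_1 = μ_2; H1: μ_1 ≠ μ_2 (two-sample pooled-variance t-test, two-sided).
s_p² = [(20−1)·27.8² + (19−1)·26.4²]/(20+19−2) = 735.925
t = (135 − 147)/√[735.925·(1/20 + 1/19)] = -1.3808
df = n₁ + n₂ − 2 = 37
Two-sided p-value ≈ 0.1756
Since p ≈ 0.1756 > α = 0.05, fail to reject H0; the evidence is not statistically significant.

-1.3808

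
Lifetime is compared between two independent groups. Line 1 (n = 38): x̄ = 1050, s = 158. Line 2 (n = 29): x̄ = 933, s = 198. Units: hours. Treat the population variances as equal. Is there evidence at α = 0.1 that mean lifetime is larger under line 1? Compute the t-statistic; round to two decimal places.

2.69

Let group 1 = line 1, group 2 = line 2. H0: μ_1 = μ_2; H1: μ_1 > μ_2 (two-sample pooled-variance t-test, right-tailed).
s_p² = [(38−1)·158² + (29−1)·198²]/(38+29−2) = 31098.2
t = (1050 − 933)/√[31098.2·(1/38 + 1/29)] = 2.69
df = n₁ + n₂ − 2 = 65
p-value = P(T ≥ 2.69) ≈ 0.0045
Since p ≈ 0.0045 < α = 0.1, reject H0; the evidence is statistically significant.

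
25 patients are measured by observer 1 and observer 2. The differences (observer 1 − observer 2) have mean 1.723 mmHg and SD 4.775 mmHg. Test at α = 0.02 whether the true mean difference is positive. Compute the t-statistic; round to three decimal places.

H0: μ_d = 0; H1: μ_d > 0 (paired t-test on the differences, right-tailed).
t = d̄/(s_d/√n) = 1.723/(4.775/√25) = 1.804
df = n − 1 = 24
p-value = P(T ≥ 1.804) ≈ 0.0419
Since p ≈ 0.0419 > α = 0.02, fail to reject H0; the data do not provide sufficient evidence against H0.

1.804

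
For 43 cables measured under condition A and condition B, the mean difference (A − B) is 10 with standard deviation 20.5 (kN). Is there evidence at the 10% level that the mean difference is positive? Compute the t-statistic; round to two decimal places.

3.20

H0: μ_d = 0; H1: μ_d > 0 (paired t-test on the differences, right-tailed).
t = d̄/(s_d/√n) = 10/(20.5/√43) = 3.20
df = n − 1 = 42
p-value = P(T ≥ 3.20) ≈ 0.001
Since p ≈ 0.001 < α = 0.1, reject H0; the data support H1.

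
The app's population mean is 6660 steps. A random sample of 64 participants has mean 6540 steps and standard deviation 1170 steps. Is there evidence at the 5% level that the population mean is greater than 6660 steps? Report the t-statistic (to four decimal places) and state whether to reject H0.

H0: μ = 6660; H1: μ > 6660 (one-sample t-test, right-tailed).
t = (x̄ − μ₀)/(s/√n) = (6540 − 6660)/(1170/√64) = -0.8205
df = n − 1 = 63
p-value = P(T ≥ -0.8205) ≈ 0.7925
Since p ≈ 0.7925 > α = 0.05, fail to reject H0; the data do not provide sufficient evidence against H0.

t = -0.8205; fail to reject H0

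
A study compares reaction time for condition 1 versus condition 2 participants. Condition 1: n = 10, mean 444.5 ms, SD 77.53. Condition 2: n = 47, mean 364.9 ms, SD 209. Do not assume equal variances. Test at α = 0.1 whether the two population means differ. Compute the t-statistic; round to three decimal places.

Let group 1 = condition 1, group 2 = condition 2. H0: μ_1 = μ_2; H1: μ_1 ≠ μ_2 (Welch's two-sample t-test, two-sided).
t = (x̄_1 − x̄_2)/√(s_1²/n_1 + s_2²/n_2) = (444.5 − 364.9)/√(77.53²/10 + 209²/47) = 2.035
Welch–Satterthwaite df ≈ 39.75
Two-sided p-value ≈ 0.049
Since p ≈ 0.049 < α = 0.1, reject H0; the evidence is statistically significant.

2.035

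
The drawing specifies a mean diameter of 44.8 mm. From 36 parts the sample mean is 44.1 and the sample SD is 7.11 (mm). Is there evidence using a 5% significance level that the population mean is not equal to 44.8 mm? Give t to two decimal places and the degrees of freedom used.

H0: μ = 44.8; H1: μ ≠ 44.8 (one-sample t-test, two-sided).
t = (x̄ − μ₀)/(s/√n) = (44.1 − 44.8)/(7.11/√36) = -0.59
df = n − 1 = 35
Two-sided p-value ≈ 0.5585
Since p ≈ 0.5585 > α = 0.05, fail to reject H0; the data do not provide sufficient evidence against H0.

t = -0.59, df = 35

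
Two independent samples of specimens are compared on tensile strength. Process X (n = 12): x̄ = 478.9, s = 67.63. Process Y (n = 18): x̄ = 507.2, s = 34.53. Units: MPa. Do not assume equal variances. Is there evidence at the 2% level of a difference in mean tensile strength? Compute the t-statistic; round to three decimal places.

Let group 1 = process X, group 2 = process Y. H0: μ_1 = μ_2; H1: μ_1 ≠ μ_2 (Welch's two-sample t-test, two-sided).
t = (x̄_1 − x̄_2)/√(s_1²/n_1 + s_2²/n_2) = (478.9 − 507.2)/√(67.63²/12 + 34.53²/18) = -1.338
Welch–Satterthwaite df ≈ 14.87
Two-sided p-value ≈ 0.201
Since p ≈ 0.201 > α = 0.02, fail to reject H0; the data do not provide sufficient evidence against H0.

-1.338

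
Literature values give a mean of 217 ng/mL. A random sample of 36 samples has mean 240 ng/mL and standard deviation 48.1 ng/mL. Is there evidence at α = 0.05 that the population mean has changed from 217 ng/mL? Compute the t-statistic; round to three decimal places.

H0: μ = 217; H1: μ ≠ 217 (one-sample t-test, two-sided).
t = (x̄ − μ₀)/(s/√n) = (240 − 217)/(48.1/√36) = 2.869
df = n − 1 = 35
Two-sided p-value ≈ 0.007
Since p ≈ 0.007 < α = 0.05, reject H0; the data support H1.

2.869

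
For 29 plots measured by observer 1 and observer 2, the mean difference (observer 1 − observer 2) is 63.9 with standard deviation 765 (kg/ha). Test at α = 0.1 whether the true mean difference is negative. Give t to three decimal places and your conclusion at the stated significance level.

H0: μ_d = 0; H1: μ_d < 0 (paired t-test on the differences, left-tailed).
t = d̄/(s_d/√n) = 63.9/(765/√29) = 0.450
df = n − 1 = 28
p-value = P(T ≤ 0.450) ≈ 0.672
Since p ≈ 0.672 > α = 0.1, fail to reject H0; the data do not provide sufficient evidence against H0.

t = 0.450; fail to reject H0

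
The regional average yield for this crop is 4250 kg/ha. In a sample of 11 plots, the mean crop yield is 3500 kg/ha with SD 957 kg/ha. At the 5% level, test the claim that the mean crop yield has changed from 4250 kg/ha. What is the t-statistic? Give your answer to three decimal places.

-2.599

H0: μ = 4250; H1: μ ≠ 4250 (one-sample t-test, two-sided).
t = (x̄ − μ₀)/(s/√n) = (3500 − 4250)/(957/√11) = -2.599
df = n − 1 = 10
Two-sided p-value ≈ 0.0265
Since p ≈ 0.0265 < α = 0.05, reject H0; the evidence is statistically significant.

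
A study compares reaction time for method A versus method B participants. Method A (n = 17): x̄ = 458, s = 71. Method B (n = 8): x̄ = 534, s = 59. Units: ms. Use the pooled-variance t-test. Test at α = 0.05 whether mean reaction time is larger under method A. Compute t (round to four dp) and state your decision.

Let group 1 = method A, group 2 = method B. H0: μ_1 = μ_2; H1: μ_1 > μ_2 (two-sample pooled-variance t-test, right-tailed).
s_p² = [(17−1)·71² + (8−1)·59²]/(17+8−2) = 4566.22
t = (458 − 534)/√[4566.22·(1/17 + 1/8)] = -2.6232
df = n₁ + n₂ − 2 = 23
p-value = P(T ≥ -2.6232) ≈ 0.992
Since p ≈ 0.992 > α = 0.05, fail to reject H0; the data do not provide sufficient evidence against H0.

t = -2.6232; fail to reject H0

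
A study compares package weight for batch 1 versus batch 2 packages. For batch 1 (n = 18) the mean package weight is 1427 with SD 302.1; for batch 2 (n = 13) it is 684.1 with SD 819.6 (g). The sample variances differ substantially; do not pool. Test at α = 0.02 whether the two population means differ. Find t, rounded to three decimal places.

Let group 1 = batch 1, group 2 = batch 2. H0: μ_1 = μ_2; H1: μ_1 ≠ μ_2 (Welch's two-sample t-test, two-sided).
t = (x̄_1 − x̄_2)/√(s_1²/n_1 + s_2²/n_2) = (1427 − 684.1)/√(302.1²/18 + 819.6²/13) = 3.119
Welch–Satterthwaite df ≈ 14.37
Two-sided p-value ≈ 0.0073
Since p ≈ 0.0073 < α = 0.02, reject H0; the evidence is statistically significant.

3.119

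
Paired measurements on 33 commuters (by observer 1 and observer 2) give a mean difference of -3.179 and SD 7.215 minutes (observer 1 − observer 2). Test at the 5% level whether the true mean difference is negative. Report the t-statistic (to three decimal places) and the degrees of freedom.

H0: μ_d = 0; H1: μ_d < 0 (paired t-test on the differences, left-tailed).
t = d̄/(s_d/√n) = -3.179/(7.215/√33) = -2.531
df = n − 1 = 32
p-value = P(T ≤ -2.531) ≈ 0.0082
Since p ≈ 0.0082 < α = 0.05, reject H0; the evidence is statistically significant.

t = -2.531, df = 32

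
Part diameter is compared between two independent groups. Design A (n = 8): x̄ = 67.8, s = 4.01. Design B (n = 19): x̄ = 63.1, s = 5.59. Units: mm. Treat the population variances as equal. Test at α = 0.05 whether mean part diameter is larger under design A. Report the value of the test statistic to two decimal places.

2.15

Let group 1 = design A, group 2 = design B. H0: μ_1 = μ_2; H1: μ_1 > μ_2 (two-sample pooled-variance t-test, right-tailed).
s_p² = [(8−1)·4.01² + (19−1)·5.59²]/(8+19−2) = 27.0011
t = (67.8 − 63.1)/√[27.0011·(1/8 + 1/19)] = 2.15
df = n₁ + n₂ − 2 = 25
p-value = P(T ≥ 2.15) ≈ 0.0209
Since p ≈ 0.0209 < α = 0.05, reject H0; the evidence is statistically significant.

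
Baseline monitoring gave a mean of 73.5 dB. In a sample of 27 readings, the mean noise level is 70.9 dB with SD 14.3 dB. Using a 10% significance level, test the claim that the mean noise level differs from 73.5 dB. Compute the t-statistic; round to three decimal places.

H0: μ = 73.5; H1: μ ≠ 73.5 (one-sample t-test, two-sided).
t = (x̄ − μ₀)/(s/√n) = (70.9 − 73.5)/(14.3/√27) = -0.945
df = n − 1 = 26
Two-sided p-value ≈ 0.353
Since p ≈ 0.353 > α = 0.1, fail to reject H0; the data do not provide sufficient evidence against H0.

-0.945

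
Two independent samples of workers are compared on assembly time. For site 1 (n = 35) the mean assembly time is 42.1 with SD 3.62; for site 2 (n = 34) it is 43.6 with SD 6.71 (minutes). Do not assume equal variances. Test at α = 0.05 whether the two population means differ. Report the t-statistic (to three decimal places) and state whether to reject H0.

Let group 1 = site 1, group 2 = site 2. H0: μ_1 = μ_2; H1: μ_1 ≠ μ_2 (Welch's two-sample t-test, two-sided).
t = (x̄_1 − x̄_2)/√(s_1²/n_1 + s_2²/n_2) = (42.1 − 43.6)/√(3.62²/35 + 6.71²/34) = -1.151
Welch–Satterthwaite df ≈ 50.39
Two-sided p-value ≈ 0.255
Since p ≈ 0.255 > α = 0.05, fail to reject H0; the evidence is not statistically significant.

t = -1.151; fail to reject H0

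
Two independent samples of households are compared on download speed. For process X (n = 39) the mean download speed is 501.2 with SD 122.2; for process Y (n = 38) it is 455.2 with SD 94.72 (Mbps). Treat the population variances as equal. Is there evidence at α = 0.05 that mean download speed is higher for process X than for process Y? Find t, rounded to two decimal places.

1.84

Let group 1 = process X, group 2 = process Y. H0: μ_1 = μ_2; H1: μ_1 > μ_2 (two-sample pooled-variance t-test, right-tailed).
s_p² = [(39−1)·122.2² + (38−1)·94.72²]/(39+38−2) = 11992.1
t = (501.2 − 455.2)/√[11992.1·(1/39 + 1/38)] = 1.84
df = n₁ + n₂ − 2 = 75
p-value = P(T ≥ 1.84) ≈ 0.0347
Since p ≈ 0.0347 < α = 0.05, reject H0; the evidence is statistically significant.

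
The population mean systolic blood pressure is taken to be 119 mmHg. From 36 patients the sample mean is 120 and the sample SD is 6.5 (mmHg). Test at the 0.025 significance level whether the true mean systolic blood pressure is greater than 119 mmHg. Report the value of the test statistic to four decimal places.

H0: μ = 119; H1: μ > 119 (one-sample t-test, right-tailed).
t = (x̄ − μ₀)/(s/√n) = (120 − 119)/(6.5/√36) = 0.9231
df = n − 1 = 35
p-value = P(T ≥ 0.9231) ≈ 0.1811
Since p ≈ 0.1811 > α = 0.025, fail to reject H0; the evidence is not statistically significant.

0.9231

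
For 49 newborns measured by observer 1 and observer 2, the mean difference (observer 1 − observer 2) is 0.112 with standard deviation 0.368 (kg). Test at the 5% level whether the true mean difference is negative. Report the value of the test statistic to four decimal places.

H0: μ_d = 0; H1: μ_d < 0 (paired t-test on the differences, left-tailed).
t = d̄/(s_d/√n) = 0.112/(0.368/√49) = 2.1304
df = n − 1 = 48
p-value = P(T ≤ 2.1304) ≈ 0.9809
Since p ≈ 0.9809 > α = 0.05, fail to reject H0; the data do not provide sufficient evidence against H0.

2.1304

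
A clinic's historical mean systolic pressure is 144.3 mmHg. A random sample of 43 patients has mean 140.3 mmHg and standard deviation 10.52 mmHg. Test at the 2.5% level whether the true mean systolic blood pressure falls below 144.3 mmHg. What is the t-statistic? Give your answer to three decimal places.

-2.493

H0: μ = 144.3; H1: μ < 144.3 (one-sample t-test, left-tailed).
t = (x̄ − μ₀)/(s/√n) = (140.3 − 144.3)/(10.52/√43) = -2.493
df = n − 1 = 42
p-value = P(T ≤ -2.493) ≈ 0.008
Since p ≈ 0.008 < α = 0.025, reject H0; the data support H1.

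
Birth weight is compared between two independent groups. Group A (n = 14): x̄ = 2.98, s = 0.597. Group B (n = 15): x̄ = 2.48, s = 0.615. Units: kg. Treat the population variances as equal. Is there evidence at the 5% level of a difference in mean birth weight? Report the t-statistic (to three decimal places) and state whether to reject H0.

Let group 1 = group A, group 2 = group B. H0: μ_1 = μ_2; H1: μ_1 ≠ μ_2 (two-sample pooled-variance t-test, two-sided).
s_p² = [(14−1)·0.597² + (15−1)·0.615²]/(14+15−2) = 0.367721
t = (2.98 − 2.48)/√[0.367721·(1/14 + 1/15)] = 2.219
df = n₁ + n₂ − 2 = 27
Two-sided p-value ≈ 0.0351
Since p ≈ 0.0351 < α = 0.05, reject H0; the data support H1.

t = 2.219; reject H0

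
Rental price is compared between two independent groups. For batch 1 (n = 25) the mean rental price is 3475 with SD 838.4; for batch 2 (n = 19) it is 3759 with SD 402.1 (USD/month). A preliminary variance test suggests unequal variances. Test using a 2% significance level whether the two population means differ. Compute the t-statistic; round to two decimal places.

-1.48

Let group 1 = batch 1, group 2 = batch 2. H0: μ_1 = μ_2; H1: μ_1 ≠ μ_2 (Welch's two-sample t-test, two-sided).
t = (x̄_1 − x̄_2)/√(s_1²/n_1 + s_2²/n_2) = (3475 − 3759)/√(838.4²/25 + 402.1²/19) = -1.48
Welch–Satterthwaite df ≈ 36.29
Two-sided p-value ≈ 0.1465
Since p ≈ 0.1465 > α = 0.02, fail to reject H0; the data do not provide sufficient evidence against H0.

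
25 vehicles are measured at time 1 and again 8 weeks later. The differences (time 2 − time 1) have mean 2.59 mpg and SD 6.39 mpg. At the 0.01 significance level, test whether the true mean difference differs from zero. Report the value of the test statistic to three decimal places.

H0: μ_d = 0; H1: μ_d ≠ 0 (paired t-test on the differences, two-sided).
t = d̄/(s_d/√n) = 2.59/(6.39/√25) = 2.027
df = n − 1 = 24
Two-sided p-value ≈ 0.054
Since p ≈ 0.054 > α = 0.01, fail to reject H0; the evidence is not statistically significant.

2.027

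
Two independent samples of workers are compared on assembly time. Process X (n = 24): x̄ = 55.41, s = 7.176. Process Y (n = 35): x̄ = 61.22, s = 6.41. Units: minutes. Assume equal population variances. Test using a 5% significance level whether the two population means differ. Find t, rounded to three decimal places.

Let group 1 = process X, group 2 = process Y. H0: μ_1 = μ_2; H1: μ_1 ≠ μ_2 (two-sample pooled-variance t-test, two-sided).
s_p² = [(24−1)·7.176² + (35−1)·6.41²]/(24+35−2) = 45.2874
t = (55.41 − 61.22)/√[45.2874·(1/24 + 1/35)] = -3.258
df = n₁ + n₂ − 2 = 57
Two-sided p-value ≈ 0.0019
Since p ≈ 0.0019 < α = 0.05, reject H0; the evidence is statistically significant.

-3.258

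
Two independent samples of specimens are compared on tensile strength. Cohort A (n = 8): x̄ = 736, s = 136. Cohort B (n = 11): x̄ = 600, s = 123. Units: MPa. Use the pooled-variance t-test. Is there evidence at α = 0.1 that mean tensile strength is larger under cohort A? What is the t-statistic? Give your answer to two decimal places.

2.28

Let group 1 = cohort A, group 2 = cohort B. H0: μ_1 = μ_2; H1: μ_1 > μ_2 (two-sample pooled-variance t-test, right-tailed).
s_p² = [(8−1)·136² + (11−1)·123²]/(8+11−2) = 16515.4
t = (736 − 600)/√[16515.4·(1/8 + 1/11)] = 2.28
df = n₁ + n₂ − 2 = 17
p-value = P(T ≥ 2.28) ≈ 0.0180
Since p ≈ 0.0180 < α = 0.1, reject H0; the data support H1.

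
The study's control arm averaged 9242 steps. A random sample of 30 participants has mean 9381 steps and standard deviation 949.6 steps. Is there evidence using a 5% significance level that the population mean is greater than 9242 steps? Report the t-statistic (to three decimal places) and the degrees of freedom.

t = 0.802, df = 29

H0: μ = 9242; H1: μ > 9242 (one-sample t-test, right-tailed).
t = (x̄ − μ₀)/(s/√n) = (9381 − 9242)/(949.6/√30) = 0.802
df = n − 1 = 29
p-value = P(T ≥ 0.802) ≈ 0.2146
Since p ≈ 0.2146 > α = 0.05, fail to reject H0; the data do not provide sufficient evidence against H0.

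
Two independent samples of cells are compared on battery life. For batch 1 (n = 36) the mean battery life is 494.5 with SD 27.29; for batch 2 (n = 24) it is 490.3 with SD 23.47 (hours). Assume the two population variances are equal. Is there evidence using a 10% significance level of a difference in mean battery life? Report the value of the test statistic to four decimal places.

0.6167

Let group 1 = batch 1, group 2 = batch 2. H0: μ_1 = μ_2; H1: μ_1 ≠ μ_2 (two-sample pooled-variance t-test, two-sided).
s_p² = [(36−1)·27.29² + (24−1)·23.47²]/(36+24−2) = 667.851
t = (494.5 − 490.3)/√[667.851·(1/36 + 1/24)] = 0.6167
df = n₁ + n₂ − 2 = 58
Two-sided p-value ≈ 0.540
Since p ≈ 0.540 > α = 0.1, fail to reject H0; the evidence is not statistically significant.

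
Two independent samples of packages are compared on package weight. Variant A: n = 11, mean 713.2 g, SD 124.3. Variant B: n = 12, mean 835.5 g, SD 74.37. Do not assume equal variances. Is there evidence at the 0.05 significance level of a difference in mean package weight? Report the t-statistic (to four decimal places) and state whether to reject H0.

Let group 1 = variant A, group 2 = variant B. H0: μ_1 = μ_2; H1: μ_1 ≠ μ_2 (Welch's two-sample t-test, two-sided).
t = (x̄_1 − x̄_2)/√(s_1²/n_1 + s_2²/n_2) = (713.2 − 835.5)/√(124.3²/11 + 74.37²/12) = -2.8316
Welch–Satterthwaite df ≈ 16.07
Two-sided p-value ≈ 0.0120
Since p ≈ 0.0120 < α = 0.05, reject H0; the evidence is statistically significant.

t = -2.8316; reject H0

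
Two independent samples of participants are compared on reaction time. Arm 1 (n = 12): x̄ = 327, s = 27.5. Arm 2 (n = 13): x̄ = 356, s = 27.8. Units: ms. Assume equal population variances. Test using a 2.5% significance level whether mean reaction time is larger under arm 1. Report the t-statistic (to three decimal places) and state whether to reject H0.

Let group 1 = arm 1, group 2 = arm 2. H0: μ_1 = μ_2; H1: μ_1 > μ_2 (two-sample pooled-variance t-test, right-tailed).
s_p² = [(12−1)·27.5² + (13−1)·27.8²]/(12+13−2) = 764.906
t = (327 − 356)/√[764.906·(1/12 + 1/13)] = -2.619
df = n₁ + n₂ − 2 = 23
p-value = P(T ≥ -2.619) ≈ 0.9923
Since p ≈ 0.9923 > α = 0.025, fail to reject H0; the data do not provide sufficient evidence against H0.

t = -2.619; fail to reject H0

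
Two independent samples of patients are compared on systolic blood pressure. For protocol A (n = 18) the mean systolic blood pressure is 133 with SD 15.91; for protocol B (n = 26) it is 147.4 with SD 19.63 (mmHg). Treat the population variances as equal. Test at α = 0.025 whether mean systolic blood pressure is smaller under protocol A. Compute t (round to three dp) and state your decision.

t = -2.578; reject H0

Let group 1 = protocol A, group 2 = protocol B. H0: μ_1 = μ_2; H1: μ_1 < μ_2 (two-sample pooled-variance t-test, left-tailed).
s_p² = [(18−1)·15.91² + (26−1)·19.63²]/(18+26−2) = 331.824
t = (133 − 147.4)/√[331.824·(1/18 + 1/26)] = -2.578
df = n₁ + n₂ − 2 = 42
p-value = P(T ≤ -2.578) ≈ 0.007
Since p ≈ 0.007 < α = 0.025, reject H0; the data support H1.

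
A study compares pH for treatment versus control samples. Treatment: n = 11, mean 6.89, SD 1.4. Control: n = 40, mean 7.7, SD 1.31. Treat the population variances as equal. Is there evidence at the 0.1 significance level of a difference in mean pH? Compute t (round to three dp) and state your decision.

Let group 1 = treatment, group 2 = control. H0: μ_1 = μ_2; H1: μ_1 ≠ μ_2 (two-sample pooled-variance t-test, two-sided).
s_p² = [(11−1)·1.4² + (40−1)·1.31²]/(11+40−2) = 1.76588
t = (6.89 − 7.7)/√[1.76588·(1/11 + 1/40)] = -1.790
df = n₁ + n₂ − 2 = 49
Two-sided p-value ≈ 0.0796
Since p ≈ 0.0796 < α = 0.1, reject H0; the evidence is statistically significant.

t = -1.790; reject H0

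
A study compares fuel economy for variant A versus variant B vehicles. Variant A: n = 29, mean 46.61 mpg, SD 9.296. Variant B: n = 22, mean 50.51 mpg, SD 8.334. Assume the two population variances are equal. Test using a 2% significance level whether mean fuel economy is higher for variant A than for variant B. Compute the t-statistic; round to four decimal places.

Let group 1 = variant A, group 2 = variant B. H0: μ_1 = μ_2; H1: μ_1 > μ_2 (two-sample pooled-variance t-test, right-tailed).
s_p² = [(29−1)·9.296² + (22−1)·8.334²]/(29+22−2) = 79.147
t = (46.61 − 50.51)/√[79.147·(1/29 + 1/22)] = -1.5505
df = n₁ + n₂ − 2 = 49
p-value = P(T ≥ -1.5505) ≈ 0.936
Since p ≈ 0.936 > α = 0.02, fail to reject H0; the evidence is not statistically significant.

-1.5505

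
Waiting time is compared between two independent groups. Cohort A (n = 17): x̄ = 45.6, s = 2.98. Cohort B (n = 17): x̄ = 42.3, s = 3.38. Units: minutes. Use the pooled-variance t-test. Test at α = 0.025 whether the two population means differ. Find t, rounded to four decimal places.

Let group 1 = cohort A, group 2 = cohort B. H0: μ_1 = μ_2; H1: μ_1 ≠ μ_2 (two-sample pooled-variance t-test, two-sided).
s_p² = [(17−1)·2.98² + (17−1)·3.38²]/(17+17−2) = 10.1524
t = (45.6 − 42.3)/√[10.1524·(1/17 + 1/17)] = 3.0195
df = n₁ + n₂ − 2 = 32
Two-sided p-value ≈ 0.0049
Since p ≈ 0.0049 < α = 0.025, reject H0; the evidence is statistically significant.

3.0195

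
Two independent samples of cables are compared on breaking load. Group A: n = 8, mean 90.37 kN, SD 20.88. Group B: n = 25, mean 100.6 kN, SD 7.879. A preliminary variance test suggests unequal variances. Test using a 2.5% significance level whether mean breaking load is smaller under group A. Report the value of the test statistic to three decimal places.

-1.355

Let group 1 = group A, group 2 = group B. H0: μ_1 = μ_2; H1: μ_1 < μ_2 (Welch's two-sample t-test, left-tailed).
t = (x̄_1 − x̄_2)/√(s_1²/n_1 + s_2²/n_2) = (90.37 − 100.6)/√(20.88²/8 + 7.879²/25) = -1.355
Welch–Satterthwaite df ≈ 7.65
p-value = P(T ≤ -1.355) ≈ 0.107
Since p ≈ 0.107 > α = 0.025, fail to reject H0; the evidence is not statistically significant.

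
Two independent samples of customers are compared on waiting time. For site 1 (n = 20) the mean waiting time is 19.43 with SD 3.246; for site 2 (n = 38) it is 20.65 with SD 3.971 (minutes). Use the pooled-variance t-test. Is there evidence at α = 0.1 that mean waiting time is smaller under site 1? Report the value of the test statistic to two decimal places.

-1.18

Let group 1 = site 1, group 2 = site 2. H0: μ_1 = μ_2; H1: μ_1 < μ_2 (two-sample pooled-variance t-test, left-tailed).
s_p² = [(20−1)·3.246² + (38−1)·3.971²]/(20+38−2) = 13.9936
t = (19.43 − 20.65)/√[13.9936·(1/20 + 1/38)] = -1.18
df = n₁ + n₂ − 2 = 56
p-value = P(T ≤ -1.18) ≈ 0.121
Since p ≈ 0.121 > α = 0.1, fail to reject H0; the evidence is not statistically significant.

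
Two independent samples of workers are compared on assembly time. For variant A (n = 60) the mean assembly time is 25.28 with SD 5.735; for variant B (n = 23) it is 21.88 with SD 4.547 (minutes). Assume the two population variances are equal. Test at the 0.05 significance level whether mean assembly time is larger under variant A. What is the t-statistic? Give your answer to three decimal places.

2.549

Let group 1 = variant A, group 2 = variant B. H0: μ_1 = μ_2; H1: μ_1 > μ_2 (two-sample pooled-variance t-test, right-tailed).
s_p² = [(60−1)·5.735² + (23−1)·4.547²]/(60+23−2) = 29.5726
t = (25.28 − 21.88)/√[29.5726·(1/60 + 1/23)] = 2.549
df = n₁ + n₂ − 2 = 81
p-value = P(T ≥ 2.549) ≈ 0.0063
Since p ≈ 0.0063 < α = 0.05, reject H0; the evidence is statistically significant.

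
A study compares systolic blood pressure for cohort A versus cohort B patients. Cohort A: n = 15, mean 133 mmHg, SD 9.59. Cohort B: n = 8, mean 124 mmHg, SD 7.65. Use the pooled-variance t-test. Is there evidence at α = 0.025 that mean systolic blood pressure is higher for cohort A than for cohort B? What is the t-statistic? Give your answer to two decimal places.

Let group 1 = cohort A, group 2 = cohort B. H0: μ_1 = μ_2; H1: μ_1 > μ_2 (two-sample pooled-variance t-test, right-tailed).
s_p² = [(15−1)·9.59² + (8−1)·7.65²]/(15+8−2) = 80.8196
t = (133 − 124)/√[80.8196·(1/15 + 1/8)] = 2.29
df = n₁ + n₂ − 2 = 21
p-value = P(T ≥ 2.29) ≈ 0.016
Since p ≈ 0.016 < α = 0.025, reject H0; the data support H1.

2.29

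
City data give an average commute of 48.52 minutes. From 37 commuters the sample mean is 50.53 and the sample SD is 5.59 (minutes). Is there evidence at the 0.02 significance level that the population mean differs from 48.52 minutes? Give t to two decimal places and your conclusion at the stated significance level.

t = 2.19; fail to reject H0

H0: μ = 48.52; H1: μ ≠ 48.52 (one-sample t-test, two-sided).
t = (x̄ − μ₀)/(s/√n) = (50.53 − 48.52)/(5.59/√37) = 2.19
df = n − 1 = 36
Two-sided p-value ≈ 0.0353
Since p ≈ 0.0353 > α = 0.02, fail to reject H0; the data do not provide sufficient evidence against H0.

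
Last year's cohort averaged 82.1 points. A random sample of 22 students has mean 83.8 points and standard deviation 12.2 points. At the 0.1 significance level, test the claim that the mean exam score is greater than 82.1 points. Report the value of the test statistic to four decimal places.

0.6536

H0: μ = 82.1; H1: μ > 82.1 (one-sample t-test, right-tailed).
t = (x̄ − μ₀)/(s/√n) = (83.8 − 82.1)/(12.2/√22) = 0.6536
df = n − 1 = 21
p-value = P(T ≥ 0.6536) ≈ 0.2602
Since p ≈ 0.2602 > α = 0.1, fail to reject H0; the evidence is not statistically significant.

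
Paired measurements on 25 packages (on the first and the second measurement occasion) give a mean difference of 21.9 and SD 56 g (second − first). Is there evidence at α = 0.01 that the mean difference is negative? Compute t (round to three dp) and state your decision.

t = 1.955; fail to reject H0

H0: μ_d = 0; H1: μ_d < 0 (paired t-test on the differences, left-tailed).
t = d̄/(s_d/√n) = 21.9/(56/√25) = 1.955
df = n − 1 = 24
p-value = P(T ≤ 1.955) ≈ 0.9689
Since p ≈ 0.9689 > α = 0.01, fail to reject H0; the evidence is not statistically significant.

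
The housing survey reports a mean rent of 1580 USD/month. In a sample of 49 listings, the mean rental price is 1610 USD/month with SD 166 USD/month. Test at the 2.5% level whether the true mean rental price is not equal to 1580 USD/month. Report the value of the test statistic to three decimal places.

H0: μ = 1580; H1: μ ≠ 1580 (one-sample t-test, two-sided).
t = (x̄ − μ₀)/(s/√n) = (1610 − 1580)/(166/√49) = 1.265
df = n − 1 = 48
Two-sided p-value ≈ 0.212
Since p ≈ 0.212 > α = 0.025, fail to reject H0; the data do not provide sufficient evidence against H0.

1.265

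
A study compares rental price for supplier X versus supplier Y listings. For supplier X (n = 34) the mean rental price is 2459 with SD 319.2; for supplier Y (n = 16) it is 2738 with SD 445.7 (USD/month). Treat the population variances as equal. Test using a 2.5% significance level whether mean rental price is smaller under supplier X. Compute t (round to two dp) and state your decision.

t = -2.53; reject H0

Let group 1 = supplier X, group 2 = supplier Y. H0: μ_1 = μ_2; H1: μ_1 < μ_2 (two-sample pooled-variance t-test, left-tailed).
s_p² = [(34−1)·319.2² + (16−1)·445.7²]/(34+16−2) = 132126
t = (2459 − 2738)/√[132126·(1/34 + 1/16)] = -2.53
df = n₁ + n₂ − 2 = 48
p-value = P(T ≤ -2.53) ≈ 0.007
Since p ≈ 0.007 < α = 0.025, reject H0; the evidence is statistically significant.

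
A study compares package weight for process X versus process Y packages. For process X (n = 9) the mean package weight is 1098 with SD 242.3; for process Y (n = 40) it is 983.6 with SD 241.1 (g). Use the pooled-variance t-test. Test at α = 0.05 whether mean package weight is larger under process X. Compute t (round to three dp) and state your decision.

Let group 1 = process X, group 2 = process Y. H0: μ_1 = μ_2; H1: μ_1 > μ_2 (two-sample pooled-variance t-test, right-tailed).
s_p² = [(9−1)·242.3² + (40−1)·241.1²]/(9+40−2) = 58227.9
t = (1098 − 983.6)/√[58227.9·(1/9 + 1/40)] = 1.285
df = n₁ + n₂ − 2 = 47
p-value = P(T ≥ 1.285) ≈ 0.103
Since p ≈ 0.103 > α = 0.05, fail to reject H0; the data do not provide sufficient evidence against H0.

t = 1.285; fail to reject H0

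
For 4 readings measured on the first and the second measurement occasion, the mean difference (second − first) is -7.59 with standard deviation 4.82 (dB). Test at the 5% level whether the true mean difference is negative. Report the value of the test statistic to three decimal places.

H0: μ_d = 0; H1: μ_d < 0 (paired t-test on the differences, left-tailed).
t = d̄/(s_d/√n) = -7.59/(4.82/√4) = -3.149
df = n − 1 = 3
p-value = P(T ≤ -3.149) ≈ 0.026
Since p ≈ 0.026 < α = 0.05, reject H0; the evidence is statistically significant.

-3.149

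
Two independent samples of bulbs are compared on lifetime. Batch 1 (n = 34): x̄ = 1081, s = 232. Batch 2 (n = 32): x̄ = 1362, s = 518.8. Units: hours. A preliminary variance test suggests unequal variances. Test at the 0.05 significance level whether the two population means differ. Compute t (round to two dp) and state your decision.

Let group 1 = batch 1, group 2 = batch 2. H0: μ_1 = μ_2; H1: μ_1 ≠ μ_2 (Welch's two-sample t-test, two-sided).
t = (x̄_1 − x̄_2)/√(s_1²/n_1 + s_2²/n_2) = (1081 − 1362)/√(232²/34 + 518.8²/32) = -2.81
Welch–Satterthwaite df ≈ 42.36
Two-sided p-value ≈ 0.0075
Since p ≈ 0.0075 < α = 0.05, reject H0; the evidence is statistically significant.

t = -2.81; reject H0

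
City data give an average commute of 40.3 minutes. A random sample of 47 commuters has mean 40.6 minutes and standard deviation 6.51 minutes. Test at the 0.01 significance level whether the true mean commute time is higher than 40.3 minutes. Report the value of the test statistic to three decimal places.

H0: μ = 40.3; H1: μ > 40.3 (one-sample t-test, right-tailed).
t = (x̄ − μ₀)/(s/√n) = (40.6 − 40.3)/(6.51/√47) = 0.316
df = n − 1 = 46
p-value = P(T ≥ 0.316) ≈ 0.377
Since p ≈ 0.377 > α = 0.01, fail to reject H0; the data do not provide sufficient evidence against H0.

0.316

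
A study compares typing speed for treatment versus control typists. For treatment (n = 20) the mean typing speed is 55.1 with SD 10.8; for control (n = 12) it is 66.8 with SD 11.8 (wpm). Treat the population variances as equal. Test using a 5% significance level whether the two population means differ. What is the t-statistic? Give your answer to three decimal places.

Let group 1 = treatment, group 2 = control. H0: μ_1 = μ_2; H1: μ_1 ≠ μ_2 (two-sample pooled-variance t-test, two-sided).
s_p² = [(20−1)·10.8² + (12−1)·11.8²]/(20+12−2) = 124.927
t = (55.1 − 66.8)/√[124.927·(1/20 + 1/12)] = -2.867
df = n₁ + n₂ − 2 = 30
Two-sided p-value ≈ 0.0075
Since p ≈ 0.0075 < α = 0.05, reject H0; the evidence is statistically significant.

-2.867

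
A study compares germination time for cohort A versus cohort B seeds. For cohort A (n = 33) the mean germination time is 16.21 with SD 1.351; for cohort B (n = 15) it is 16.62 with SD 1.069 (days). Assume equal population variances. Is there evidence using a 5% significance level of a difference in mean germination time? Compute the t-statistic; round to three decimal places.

Let group 1 = cohort A, group 2 = cohort B. H0: μ_1 = μ_2; H1: μ_1 ≠ μ_2 (two-sample pooled-variance t-test, two-sided).
s_p² = [(33−1)·1.351² + (15−1)·1.069²]/(33+15−2) = 1.6175
t = (16.21 − 16.62)/√[1.6175·(1/33 + 1/15)] = -1.035
df = n₁ + n₂ − 2 = 46
Two-sided p-value ≈ 0.306
Since p ≈ 0.306 > α = 0.05, fail to reject H0; the evidence is not statistically significant.

-1.035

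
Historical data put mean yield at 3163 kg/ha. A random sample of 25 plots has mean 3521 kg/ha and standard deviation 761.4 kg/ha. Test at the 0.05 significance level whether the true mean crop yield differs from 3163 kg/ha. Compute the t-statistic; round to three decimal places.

H0: μ = 3163; H1: μ ≠ 3163 (one-sample t-test, two-sided).
t = (x̄ − μ₀)/(s/√n) = (3521 − 3163)/(761.4/√25) = 2.351
df = n − 1 = 24
Two-sided p-value ≈ 0.0273
Since p ≈ 0.0273 < α = 0.05, reject H0; the evidence is statistically significant.

2.351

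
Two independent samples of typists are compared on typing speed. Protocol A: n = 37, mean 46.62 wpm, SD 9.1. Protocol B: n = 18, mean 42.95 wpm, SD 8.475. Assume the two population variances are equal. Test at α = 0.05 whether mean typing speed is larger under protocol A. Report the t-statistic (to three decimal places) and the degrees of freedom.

t = 1.434, df = 53

Let group 1 = protocol A, group 2 = protocol B. H0: μ_1 = μ_2; H1: μ_1 > μ_2 (two-sample pooled-variance t-test, right-tailed).
s_p² = [(37−1)·9.1² + (18−1)·8.475²]/(37+18−2) = 79.2867
t = (46.62 − 42.95)/√[79.2867·(1/37 + 1/18)] = 1.434
df = n₁ + n₂ − 2 = 53
p-value = P(T ≥ 1.434) ≈ 0.079
Since p ≈ 0.079 > α = 0.05, fail to reject H0; the evidence is not statistically significant.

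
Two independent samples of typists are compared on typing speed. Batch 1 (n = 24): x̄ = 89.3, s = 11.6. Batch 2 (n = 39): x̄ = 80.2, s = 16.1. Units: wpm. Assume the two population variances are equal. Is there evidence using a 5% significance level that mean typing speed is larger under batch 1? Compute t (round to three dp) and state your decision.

t = 2.408; reject H0

Let group 1 = batch 1, group 2 = batch 2. H0: μ_1 = μ_2; H1: μ_1 > μ_2 (two-sample pooled-variance t-test, right-tailed).
s_p² = [(24−1)·11.6² + (39−1)·16.1²]/(24+39−2) = 212.211
t = (89.3 − 80.2)/√[212.211·(1/24 + 1/39)] = 2.408
df = n₁ + n₂ − 2 = 61
p-value = P(T ≥ 2.408) ≈ 0.0095
Since p ≈ 0.0095 < α = 0.05, reject H0; the evidence is statistically significant.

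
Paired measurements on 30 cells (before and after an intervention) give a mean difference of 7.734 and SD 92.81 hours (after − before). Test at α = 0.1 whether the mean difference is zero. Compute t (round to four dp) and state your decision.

t = 0.4564; fail to reject H0

H0: μ_d = 0; H1: μ_d ≠ 0 (paired t-test on the differences, two-sided).
t = d̄/(s_d/√n) = 7.734/(92.81/√30) = 0.4564
df = n − 1 = 29
Two-sided p-value ≈ 0.651
Since p ≈ 0.651 > α = 0.1, fail to reject H0; the data do not provide sufficient evidence against H0.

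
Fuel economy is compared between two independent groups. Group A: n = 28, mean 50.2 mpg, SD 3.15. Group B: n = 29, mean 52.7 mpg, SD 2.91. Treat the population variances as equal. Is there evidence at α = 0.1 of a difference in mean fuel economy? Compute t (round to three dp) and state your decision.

t = -3.114; reject H0

Let group 1 = group A, group 2 = group B. H0: μ_1 = μ_2; H1: μ_1 ≠ μ_2 (two-sample pooled-variance t-test, two-sided).
s_p² = [(28−1)·3.15² + (29−1)·2.91²]/(28+29−2) = 9.18208
t = (50.2 − 52.7)/√[9.18208·(1/28 + 1/29)] = -3.114
df = n₁ + n₂ − 2 = 55
Two-sided p-value ≈ 0.003
Since p ≈ 0.003 < α = 0.1, reject H0; the evidence is statistically significant.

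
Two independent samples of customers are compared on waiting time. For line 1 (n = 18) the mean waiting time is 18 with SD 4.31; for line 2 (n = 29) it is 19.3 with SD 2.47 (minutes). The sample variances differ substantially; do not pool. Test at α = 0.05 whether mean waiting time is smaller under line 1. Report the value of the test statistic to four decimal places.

-1.1663

Let group 1 = line 1, group 2 = line 2. H0: μ_1 = μ_2; H1: μ_1 < μ_2 (Welch's two-sample t-test, left-tailed).
t = (x̄_1 − x̄_2)/√(s_1²/n_1 + s_2²/n_2) = (18 − 19.3)/√(4.31²/18 + 2.47²/29) = -1.1663
Welch–Satterthwaite df ≈ 24.03
p-value = P(T ≤ -1.1663) ≈ 0.1275
Since p ≈ 0.1275 > α = 0.05, fail to reject H0; the data do not provide sufficient evidence against H0.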